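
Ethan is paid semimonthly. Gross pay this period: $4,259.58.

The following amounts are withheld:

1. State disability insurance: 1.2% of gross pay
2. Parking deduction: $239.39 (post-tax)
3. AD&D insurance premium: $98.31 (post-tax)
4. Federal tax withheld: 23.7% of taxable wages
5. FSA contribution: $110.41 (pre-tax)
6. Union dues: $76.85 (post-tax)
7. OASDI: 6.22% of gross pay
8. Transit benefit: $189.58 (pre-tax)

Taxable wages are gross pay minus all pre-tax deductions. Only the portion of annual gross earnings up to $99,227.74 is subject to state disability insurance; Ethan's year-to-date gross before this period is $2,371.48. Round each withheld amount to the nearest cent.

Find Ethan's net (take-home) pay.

$2,290.56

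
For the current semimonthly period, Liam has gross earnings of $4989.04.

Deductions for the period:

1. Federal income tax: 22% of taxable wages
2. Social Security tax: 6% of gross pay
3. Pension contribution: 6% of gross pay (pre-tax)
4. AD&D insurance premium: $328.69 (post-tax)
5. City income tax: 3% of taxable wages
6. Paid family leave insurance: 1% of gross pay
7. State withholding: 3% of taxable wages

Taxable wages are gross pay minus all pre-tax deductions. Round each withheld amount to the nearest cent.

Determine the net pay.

$2698.67

Pension contribution: $4989.04 × 0.06 = $299.34
Taxable wages = $4989.04 − $299.34 = $4689.70
City income tax: $4689.70 × 0.03 = $140.69
Federal income tax: $4689.70 × 0.22 = $1031.73
State withholding: $4689.70 × 0.03 = $140.69
Paid family leave insurance: $4989.04 × 0.01 = $49.89
Social Security tax: $4989.04 × 0.06 = $299.34
AD&D insurance premium: $328.69
Total deductions = $299.34 + $140.69 + $1031.73 + $140.69 + $49.89 + $299.34 + $328.69 = $2290.37
Net pay = $4989.04 − $2290.37 = $2698.67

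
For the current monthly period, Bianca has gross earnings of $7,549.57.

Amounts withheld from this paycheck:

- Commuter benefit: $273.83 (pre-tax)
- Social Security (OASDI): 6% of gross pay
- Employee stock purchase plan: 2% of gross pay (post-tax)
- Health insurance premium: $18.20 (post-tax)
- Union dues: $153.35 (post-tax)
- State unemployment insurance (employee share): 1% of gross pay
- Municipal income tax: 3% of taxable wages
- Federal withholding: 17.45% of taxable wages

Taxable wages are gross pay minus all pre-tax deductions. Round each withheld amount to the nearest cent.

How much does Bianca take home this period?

Commuter benefit: $273.83
Taxable wages = $7,549.57 − $273.83 = $7,275.74
Federal withholding: $7,275.74 × 0.1745 = $1,269.62
Municipal income tax: $7,275.74 × 0.03 = $218.27
Social Security (OASDI): $7,549.57 × 0.06 = $452.97
State unemployment insurance (employee share): $7,549.57 × 0.01 = $75.50
Employee stock purchase plan: $7,549.57 × 0.02 = $150.99
Union dues: $153.35
Health insurance premium: $18.20
Total deductions = $273.83 + $1,269.62 + $218.27 + $452.97 + $75.50 + $150.99 + $153.35 + $18.20 = $2,612.73
Net pay = $7,549.57 − $2,612.73 = $4,936.84

$4,936.84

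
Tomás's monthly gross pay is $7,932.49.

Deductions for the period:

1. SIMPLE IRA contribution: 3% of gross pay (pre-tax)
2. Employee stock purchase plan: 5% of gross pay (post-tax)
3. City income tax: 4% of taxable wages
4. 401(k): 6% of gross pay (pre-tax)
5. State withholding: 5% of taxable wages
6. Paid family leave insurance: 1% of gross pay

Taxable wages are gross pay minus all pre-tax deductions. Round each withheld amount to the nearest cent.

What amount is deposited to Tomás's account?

$6,092.96

401(k): $7,932.49 × 0.06 = $475.95
SIMPLE IRA contribution: $7,932.49 × 0.03 = $237.97
Pre-tax total = $475.95 + $237.97 = $713.92
Taxable wages = $7,932.49 − $713.92 = $7,218.57
State withholding: $7,218.57 × 0.05 = $360.93
City income tax: $7,218.57 × 0.04 = $288.74
Paid family leave insurance: $7,932.49 × 0.01 = $79.32
Employee stock purchase plan: $7,932.49 × 0.05 = $396.62
Total deductions = $475.95 + $237.97 + $360.93 + $288.74 + $79.32 + $396.62 = $1,839.53
Net pay = $7,932.49 − $1,839.53 = $6,092.96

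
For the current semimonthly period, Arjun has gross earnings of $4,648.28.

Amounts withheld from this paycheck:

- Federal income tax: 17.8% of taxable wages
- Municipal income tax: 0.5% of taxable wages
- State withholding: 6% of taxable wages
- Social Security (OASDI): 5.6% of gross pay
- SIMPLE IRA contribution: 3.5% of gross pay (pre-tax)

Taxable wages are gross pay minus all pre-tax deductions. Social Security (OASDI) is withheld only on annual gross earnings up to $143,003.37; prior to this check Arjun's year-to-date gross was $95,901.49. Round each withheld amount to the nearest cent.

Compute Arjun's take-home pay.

$3,135.28

SIMPLE IRA contribution: $4,648.28 × 0.035 = $162.69
Taxable wages = $4,648.28 − $162.69 = $4,485.59
State withholding: $4,485.59 × 0.06 = $269.14
Municipal income tax: $4,485.59 × 0.005 = $22.43
Federal income tax: $4,485.59 × 0.178 = $798.44
Social Security (OASDI): cap not yet reached, full $4,648.28 is subject → $4,648.28 × 0.056 = $260.30
Total deductions = $162.69 + $269.14 + $22.43 + $798.44 + $260.30 = $1,513.00
Net pay = $4,648.28 − $1,513.00 = $3,135.28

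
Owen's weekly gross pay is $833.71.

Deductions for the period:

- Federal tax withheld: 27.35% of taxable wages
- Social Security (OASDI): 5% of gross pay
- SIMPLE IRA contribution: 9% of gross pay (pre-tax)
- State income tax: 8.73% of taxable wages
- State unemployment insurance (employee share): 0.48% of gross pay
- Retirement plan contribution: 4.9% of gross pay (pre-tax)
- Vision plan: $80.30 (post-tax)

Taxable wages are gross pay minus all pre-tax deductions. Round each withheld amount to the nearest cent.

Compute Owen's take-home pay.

SIMPLE IRA contribution: $833.71 × 0.09 = $75.03
Retirement plan contribution: $833.71 × 0.049 = $40.85
Pre-tax total = $75.03 + $40.85 = $115.88
Taxable wages = $833.71 − $115.88 = $717.83
Federal tax withheld: $717.83 × 0.2735 = $196.33
State income tax: $717.83 × 0.0873 = $62.67
State unemployment insurance (employee share): $833.71 × 0.0048 = $4.00
Social Security (OASDI): $833.71 × 0.05 = $41.69
Vision plan: $80.30
Total deductions = $75.03 + $40.85 + $196.33 + $62.67 + $4.00 + $41.69 + $80.30 = $500.87
Net pay = $833.71 − $500.87 = $332.84

$332.84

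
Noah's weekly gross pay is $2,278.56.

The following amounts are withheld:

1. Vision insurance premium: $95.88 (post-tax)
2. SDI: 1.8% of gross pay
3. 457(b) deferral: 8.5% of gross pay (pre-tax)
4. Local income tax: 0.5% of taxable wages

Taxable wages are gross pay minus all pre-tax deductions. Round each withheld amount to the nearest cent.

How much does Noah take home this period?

$1,937.57

457(b) deferral: $2,278.56 × 0.085 = $193.68
Taxable wages = $2,278.56 − $193.68 = $2,084.88
Local income tax: $2,084.88 × 0.005 = $10.42
SDI: $2,278.56 × 0.018 = $41.01
Vision insurance premium: $95.88
Total deductions = $193.68 + $10.42 + $41.01 + $95.88 = $340.99
Net pay = $2,278.56 − $340.99 = $1,937.57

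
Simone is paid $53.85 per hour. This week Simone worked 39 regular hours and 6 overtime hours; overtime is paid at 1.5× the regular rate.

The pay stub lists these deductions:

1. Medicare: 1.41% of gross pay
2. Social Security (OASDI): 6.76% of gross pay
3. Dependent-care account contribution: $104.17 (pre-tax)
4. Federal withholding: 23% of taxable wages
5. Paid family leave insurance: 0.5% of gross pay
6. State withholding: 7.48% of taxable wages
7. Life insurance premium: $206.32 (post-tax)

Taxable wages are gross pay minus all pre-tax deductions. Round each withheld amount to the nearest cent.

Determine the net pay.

$1294.12

Regular pay: 39 × $53.85 = $2100.15
Overtime pay: 6 × $53.85 × 1.5 = $484.65
Gross pay = $2100.15 + $484.65 = $2584.80
Dependent-care account contribution: $104.17
Taxable wages = $2584.80 − $104.17 = $2480.63
State withholding: $2480.63 × 0.0748 = $185.55
Federal withholding: $2480.63 × 0.23 = $570.54
Paid family leave insurance: $2584.80 × 0.005 = $12.92
Medicare: $2584.80 × 0.0141 = $36.45
Social Security (OASDI): $2584.80 × 0.0676 = $174.73
Life insurance premium: $206.32
Total deductions = $104.17 + $185.55 + $570.54 + $12.92 + $36.45 + $174.73 + $206.32 = $1290.68
Net pay = $2584.80 − $1290.68 = $1294.12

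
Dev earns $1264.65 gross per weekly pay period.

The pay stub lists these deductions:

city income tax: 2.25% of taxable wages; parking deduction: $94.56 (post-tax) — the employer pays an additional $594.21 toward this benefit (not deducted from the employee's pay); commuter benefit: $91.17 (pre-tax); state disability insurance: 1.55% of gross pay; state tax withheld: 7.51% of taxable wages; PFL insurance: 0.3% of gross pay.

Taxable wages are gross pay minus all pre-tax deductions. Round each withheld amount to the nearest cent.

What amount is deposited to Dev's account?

Commuter benefit: $91.17
Taxable wages = $1264.65 − $91.17 = $1173.48
State tax withheld: $1173.48 × 0.0751 = $88.13
City income tax: $1173.48 × 0.0225 = $26.40
State disability insurance: $1264.65 × 0.0155 = $19.60
PFL insurance: $1264.65 × 0.003 = $3.79
Parking deduction: $94.56
(Employer's $594.21 toward parking deduction is not withheld from the employee.)
Total deductions = $91.17 + $88.13 + $26.40 + $19.60 + $3.79 + $94.56 = $323.65
Net pay = $1264.65 − $323.65 = $941.00

$941.00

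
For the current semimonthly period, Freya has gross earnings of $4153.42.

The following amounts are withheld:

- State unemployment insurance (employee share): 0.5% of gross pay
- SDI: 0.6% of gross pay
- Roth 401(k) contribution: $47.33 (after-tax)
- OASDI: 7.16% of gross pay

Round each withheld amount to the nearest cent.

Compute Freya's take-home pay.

$3763.02

State unemployment insurance (employee share): $4153.42 × 0.005 = $20.77
OASDI: $4153.42 × 0.0716 = $297.38
SDI: $4153.42 × 0.006 = $24.92
Roth 401(k) contribution: $47.33
Total deductions = $20.77 + $297.38 + $24.92 + $47.33 = $390.40
Net pay = $4153.42 − $390.40 = $3763.02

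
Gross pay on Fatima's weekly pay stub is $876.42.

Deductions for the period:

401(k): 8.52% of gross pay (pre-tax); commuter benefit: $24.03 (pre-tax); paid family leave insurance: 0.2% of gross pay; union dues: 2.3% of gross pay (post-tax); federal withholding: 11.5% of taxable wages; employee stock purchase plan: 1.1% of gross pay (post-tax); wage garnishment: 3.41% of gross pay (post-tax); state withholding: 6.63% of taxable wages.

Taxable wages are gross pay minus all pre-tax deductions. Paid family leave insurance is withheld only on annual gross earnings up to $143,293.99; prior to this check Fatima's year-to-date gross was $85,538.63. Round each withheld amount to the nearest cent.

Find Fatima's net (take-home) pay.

$575.28

Commuter benefit: $24.03
401(k): $876.42 × 0.0852 = $74.67
Pre-tax total = $24.03 + $74.67 = $98.70
Taxable wages = $876.42 − $98.70 = $777.72
State withholding: $777.72 × 0.0663 = $51.56
Federal withholding: $777.72 × 0.115 = $89.44
Paid family leave insurance: cap not yet reached, full $876.42 is subject → $876.42 × 0.002 = $1.75
Employee stock purchase plan: $876.42 × 0.011 = $9.64
Union dues: $876.42 × 0.023 = $20.16
Wage garnishment: $876.42 × 0.0341 = $29.89
Total deductions = $24.03 + $74.67 + $51.56 + $89.44 + $1.75 + $9.64 + $20.16 + $29.89 = $301.14
Net pay = $876.42 − $301.14 = $575.28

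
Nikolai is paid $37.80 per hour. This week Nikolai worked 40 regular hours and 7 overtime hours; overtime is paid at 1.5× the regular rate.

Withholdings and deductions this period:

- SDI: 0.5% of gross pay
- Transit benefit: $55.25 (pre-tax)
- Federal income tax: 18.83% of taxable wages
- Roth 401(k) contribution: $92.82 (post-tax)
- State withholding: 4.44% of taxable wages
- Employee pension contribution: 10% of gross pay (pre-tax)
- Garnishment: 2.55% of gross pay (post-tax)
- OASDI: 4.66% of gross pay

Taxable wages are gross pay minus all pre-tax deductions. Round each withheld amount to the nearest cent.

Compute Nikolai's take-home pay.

$1035.84

Regular pay: 40 × $37.80 = $1512.00
Overtime pay: 7 × $37.80 × 1.5 = $396.90
Gross pay = $1512.00 + $396.90 = $1908.90
Employee pension contribution: $1908.90 × 0.1 = $190.89
Transit benefit: $55.25
Pre-tax total = $190.89 + $55.25 = $246.14
Taxable wages = $1908.90 − $246.14 = $1662.76
State withholding: $1662.76 × 0.0444 = $73.83
Federal income tax: $1662.76 × 0.1883 = $313.10
OASDI: $1908.90 × 0.0466 = $88.95
SDI: $1908.90 × 0.005 = $9.54
Garnishment: $1908.90 × 0.0255 = $48.68
Roth 401(k) contribution: $92.82
Total deductions = $190.89 + $55.25 + $73.83 + $313.10 + $88.95 + $9.54 + $48.68 + $92.82 = $873.06
Net pay = $1908.90 − $873.06 = $1035.84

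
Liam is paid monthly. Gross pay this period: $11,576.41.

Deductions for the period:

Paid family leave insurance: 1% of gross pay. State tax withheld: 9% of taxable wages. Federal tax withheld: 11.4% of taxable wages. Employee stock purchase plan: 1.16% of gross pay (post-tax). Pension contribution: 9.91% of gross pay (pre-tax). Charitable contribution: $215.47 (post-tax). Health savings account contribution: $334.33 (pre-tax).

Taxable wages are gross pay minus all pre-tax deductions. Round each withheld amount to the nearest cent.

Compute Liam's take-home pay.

Pension contribution: $11,576.41 × 0.0991 = $1,147.22
Health savings account contribution: $334.33
Pre-tax total = $1,147.22 + $334.33 = $1,481.55
Taxable wages = $11,576.41 − $1,481.55 = $10,094.86
State tax withheld: $10,094.86 × 0.09 = $908.54
Federal tax withheld: $10,094.86 × 0.114 = $1,150.81
Paid family leave insurance: $11,576.41 × 0.01 = $115.76
Employee stock purchase plan: $11,576.41 × 0.0116 = $134.29
Charitable contribution: $215.47
Total deductions = $1,147.22 + $334.33 + $908.54 + $1,150.81 + $115.76 + $134.29 + $215.47 = $4,006.42
Net pay = $11,576.41 − $4,006.42 = $7,569.99

$7,569.99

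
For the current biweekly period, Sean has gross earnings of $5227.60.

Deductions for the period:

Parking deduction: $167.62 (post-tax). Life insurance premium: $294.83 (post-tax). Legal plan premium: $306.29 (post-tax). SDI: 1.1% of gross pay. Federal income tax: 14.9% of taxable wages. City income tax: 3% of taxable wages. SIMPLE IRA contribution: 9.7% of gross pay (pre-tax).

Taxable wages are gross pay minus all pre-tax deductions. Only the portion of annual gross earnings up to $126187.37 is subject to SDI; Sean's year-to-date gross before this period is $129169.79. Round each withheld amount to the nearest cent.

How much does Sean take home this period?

SIMPLE IRA contribution: $5227.60 × 0.097 = $507.08
Taxable wages = $5227.60 − $507.08 = $4720.52
Federal income tax: $4720.52 × 0.149 = $703.36
City income tax: $4720.52 × 0.03 = $141.62
SDI: annual cap $126187.37 already reached (YTD $129169.79), so $0.00
Life insurance premium: $294.83
Parking deduction: $167.62
Legal plan premium: $306.29
Total deductions = $507.08 + $703.36 + $141.62 + $0.00 + $294.83 + $167.62 + $306.29 = $2120.80
Net pay = $5227.60 − $2120.80 = $3106.80

$3106.80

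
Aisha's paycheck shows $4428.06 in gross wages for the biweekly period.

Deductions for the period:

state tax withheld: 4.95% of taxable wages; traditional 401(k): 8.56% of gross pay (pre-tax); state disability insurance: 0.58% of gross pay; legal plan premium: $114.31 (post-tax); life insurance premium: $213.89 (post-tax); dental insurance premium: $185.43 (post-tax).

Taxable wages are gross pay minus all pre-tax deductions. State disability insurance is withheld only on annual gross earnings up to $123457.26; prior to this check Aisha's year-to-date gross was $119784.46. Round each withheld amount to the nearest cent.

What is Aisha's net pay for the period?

Traditional 401(k): $4428.06 × 0.0856 = $379.04
Taxable wages = $4428.06 − $379.04 = $4049.02
State tax withheld: $4049.02 × 0.0495 = $200.43
State disability insurance: only $123457.26 − $119784.46 = $3672.80 of this check is subject → $3672.80 × 0.0058 = $21.30
Legal plan premium: $114.31
Dental insurance premium: $185.43
Life insurance premium: $213.89
Total deductions = $379.04 + $200.43 + $21.30 + $114.31 + $185.43 + $213.89 = $1114.40
Net pay = $4428.06 − $1114.40 = $3313.66

$3313.66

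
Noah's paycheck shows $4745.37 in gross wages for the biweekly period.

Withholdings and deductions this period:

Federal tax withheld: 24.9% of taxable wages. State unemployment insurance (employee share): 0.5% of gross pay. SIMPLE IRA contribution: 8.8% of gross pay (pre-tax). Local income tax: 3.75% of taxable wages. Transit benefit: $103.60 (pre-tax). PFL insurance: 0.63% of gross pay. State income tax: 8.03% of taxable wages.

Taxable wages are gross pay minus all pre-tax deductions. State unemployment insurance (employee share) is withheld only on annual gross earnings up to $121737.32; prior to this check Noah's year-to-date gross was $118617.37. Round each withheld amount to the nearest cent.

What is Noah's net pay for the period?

SIMPLE IRA contribution: $4745.37 × 0.088 = $417.59
Transit benefit: $103.60
Pre-tax total = $417.59 + $103.60 = $521.19
Taxable wages = $4745.37 − $521.19 = $4224.18
Federal tax withheld: $4224.18 × 0.249 = $1051.82
State income tax: $4224.18 × 0.0803 = $339.20
Local income tax: $4224.18 × 0.0375 = $158.41
PFL insurance: $4745.37 × 0.0063 = $29.90
State unemployment insurance (employee share): only $121737.32 − $118617.37 = $3119.95 of this check is subject → $3119.95 × 0.005 = $15.60
Total deductions = $417.59 + $103.60 + $1051.82 + $339.20 + $158.41 + $29.90 + $15.60 = $2116.12
Net pay = $4745.37 − $2116.12 = $2629.25

$2629.25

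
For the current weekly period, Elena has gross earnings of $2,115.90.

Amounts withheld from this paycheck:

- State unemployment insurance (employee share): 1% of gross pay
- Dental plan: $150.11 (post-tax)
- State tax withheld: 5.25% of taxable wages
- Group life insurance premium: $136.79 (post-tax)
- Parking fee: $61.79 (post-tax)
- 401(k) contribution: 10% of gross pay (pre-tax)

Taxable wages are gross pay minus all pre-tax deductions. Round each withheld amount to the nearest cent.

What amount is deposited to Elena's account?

$1,434.48

401(k) contribution: $2,115.90 × 0.1 = $211.59
Taxable wages = $2,115.90 − $211.59 = $1,904.31
State tax withheld: $1,904.31 × 0.0525 = $99.98
State unemployment insurance (employee share): $2,115.90 × 0.01 = $21.16
Group life insurance premium: $136.79
Dental plan: $150.11
Parking fee: $61.79
Total deductions = $211.59 + $99.98 + $21.16 + $136.79 + $150.11 + $61.79 = $681.42
Net pay = $2,115.90 − $681.42 = $1,434.48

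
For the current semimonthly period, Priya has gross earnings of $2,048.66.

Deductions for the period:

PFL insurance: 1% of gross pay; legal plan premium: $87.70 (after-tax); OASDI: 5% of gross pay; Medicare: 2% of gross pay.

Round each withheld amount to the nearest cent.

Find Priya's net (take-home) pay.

PFL insurance: $2,048.66 × 0.01 = $20.49
OASDI: $2,048.66 × 0.05 = $102.43
Medicare: $2,048.66 × 0.02 = $40.97
Legal plan premium: $87.70
Total deductions = $20.49 + $102.43 + $40.97 + $87.70 = $251.59
Net pay = $2,048.66 − $251.59 = $1,797.07

$1,797.07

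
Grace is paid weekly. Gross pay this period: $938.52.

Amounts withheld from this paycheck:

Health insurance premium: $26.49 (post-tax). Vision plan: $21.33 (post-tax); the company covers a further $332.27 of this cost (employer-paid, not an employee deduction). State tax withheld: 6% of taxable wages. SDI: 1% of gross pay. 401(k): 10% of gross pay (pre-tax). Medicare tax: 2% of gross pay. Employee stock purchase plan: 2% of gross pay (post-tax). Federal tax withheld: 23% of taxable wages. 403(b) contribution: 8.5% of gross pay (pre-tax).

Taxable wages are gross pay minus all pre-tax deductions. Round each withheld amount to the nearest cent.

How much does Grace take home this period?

401(k): $938.52 × 0.1 = $93.85
403(b) contribution: $938.52 × 0.085 = $79.77
Pre-tax total = $93.85 + $79.77 = $173.62
Taxable wages = $938.52 − $173.62 = $764.90
State tax withheld: $764.90 × 0.06 = $45.89
Federal tax withheld: $764.90 × 0.23 = $175.93
Medicare tax: $938.52 × 0.02 = $18.77
SDI: $938.52 × 0.01 = $9.39
Employee stock purchase plan: $938.52 × 0.02 = $18.77
Vision plan: $21.33
Health insurance premium: $26.49
(Employer's $332.27 toward vision plan is not withheld from the employee.)
Total deductions = $93.85 + $79.77 + $45.89 + $175.93 + $18.77 + $9.39 + $18.77 + $21.33 + $26.49 = $490.19
Net pay = $938.52 − $490.19 = $448.33

$448.33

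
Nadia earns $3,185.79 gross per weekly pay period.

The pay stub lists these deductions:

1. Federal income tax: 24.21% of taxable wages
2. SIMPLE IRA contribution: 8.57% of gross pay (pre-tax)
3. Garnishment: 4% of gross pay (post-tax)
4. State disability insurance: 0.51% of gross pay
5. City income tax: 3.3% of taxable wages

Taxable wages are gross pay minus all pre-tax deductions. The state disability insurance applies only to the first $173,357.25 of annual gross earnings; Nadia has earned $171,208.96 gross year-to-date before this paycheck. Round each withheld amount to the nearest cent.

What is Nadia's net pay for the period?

$1,973.08

SIMPLE IRA contribution: $3,185.79 × 0.0857 = $273.02
Taxable wages = $3,185.79 − $273.02 = $2,912.77
City income tax: $2,912.77 × 0.033 = $96.12
Federal income tax: $2,912.77 × 0.2421 = $705.18
State disability insurance: only $173,357.25 − $171,208.96 = $2,148.29 of this check is subject → $2,148.29 × 0.0051 = $10.96
Garnishment: $3,185.79 × 0.04 = $127.43
Total deductions = $273.02 + $96.12 + $705.18 + $10.96 + $127.43 = $1,212.71
Net pay = $3,185.79 − $1,212.71 = $1,973.08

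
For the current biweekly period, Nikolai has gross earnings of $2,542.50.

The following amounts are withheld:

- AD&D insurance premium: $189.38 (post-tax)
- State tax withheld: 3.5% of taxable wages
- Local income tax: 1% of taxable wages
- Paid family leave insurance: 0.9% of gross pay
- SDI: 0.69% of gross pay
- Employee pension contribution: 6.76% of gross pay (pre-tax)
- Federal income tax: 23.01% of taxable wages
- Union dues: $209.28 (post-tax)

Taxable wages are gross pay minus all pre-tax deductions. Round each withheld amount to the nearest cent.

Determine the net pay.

$1,279.39

Employee pension contribution: $2,542.50 × 0.0676 = $171.87
Taxable wages = $2,542.50 − $171.87 = $2,370.63
State tax withheld: $2,370.63 × 0.035 = $82.97
Federal income tax: $2,370.63 × 0.2301 = $545.48
Local income tax: $2,370.63 × 0.01 = $23.71
SDI: $2,542.50 × 0.0069 = $17.54
Paid family leave insurance: $2,542.50 × 0.009 = $22.88
AD&D insurance premium: $189.38
Union dues: $209.28
Total deductions = $171.87 + $82.97 + $545.48 + $23.71 + $17.54 + $22.88 + $189.38 + $209.28 = $1,263.11
Net pay = $2,542.50 − $1,263.11 = $1,279.39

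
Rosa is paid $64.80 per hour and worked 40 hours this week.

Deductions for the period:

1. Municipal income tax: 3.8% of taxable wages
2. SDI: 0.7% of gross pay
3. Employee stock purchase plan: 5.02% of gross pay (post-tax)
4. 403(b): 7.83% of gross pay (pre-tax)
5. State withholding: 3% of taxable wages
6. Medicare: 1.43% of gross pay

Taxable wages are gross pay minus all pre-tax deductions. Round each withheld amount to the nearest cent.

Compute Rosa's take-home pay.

Gross pay: 40 × $64.80 = $2,592.00
403(b): $2,592.00 × 0.0783 = $202.95
Taxable wages = $2,592.00 − $202.95 = $2,389.05
State withholding: $2,389.05 × 0.03 = $71.67
Municipal income tax: $2,389.05 × 0.038 = $90.78
Medicare: $2,592.00 × 0.0143 = $37.07
SDI: $2,592.00 × 0.007 = $18.14
Employee stock purchase plan: $2,592.00 × 0.0502 = $130.12
Total deductions = $202.95 + $71.67 + $90.78 + $37.07 + $18.14 + $130.12 = $550.73
Net pay = $2,592.00 − $550.73 = $2,041.27

$2,041.27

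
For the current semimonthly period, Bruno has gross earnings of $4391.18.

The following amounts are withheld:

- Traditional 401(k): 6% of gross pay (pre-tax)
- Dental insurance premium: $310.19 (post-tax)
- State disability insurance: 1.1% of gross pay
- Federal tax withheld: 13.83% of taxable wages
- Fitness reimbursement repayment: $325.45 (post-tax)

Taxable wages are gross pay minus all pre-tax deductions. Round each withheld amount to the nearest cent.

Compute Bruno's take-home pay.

Traditional 401(k): $4391.18 × 0.06 = $263.47
Taxable wages = $4391.18 − $263.47 = $4127.71
Federal tax withheld: $4127.71 × 0.1383 = $570.86
State disability insurance: $4391.18 × 0.011 = $48.30
Fitness reimbursement repayment: $325.45
Dental insurance premium: $310.19
Total deductions = $263.47 + $570.86 + $48.30 + $325.45 + $310.19 = $1518.27
Net pay = $4391.18 − $1518.27 = $2872.91

$2872.91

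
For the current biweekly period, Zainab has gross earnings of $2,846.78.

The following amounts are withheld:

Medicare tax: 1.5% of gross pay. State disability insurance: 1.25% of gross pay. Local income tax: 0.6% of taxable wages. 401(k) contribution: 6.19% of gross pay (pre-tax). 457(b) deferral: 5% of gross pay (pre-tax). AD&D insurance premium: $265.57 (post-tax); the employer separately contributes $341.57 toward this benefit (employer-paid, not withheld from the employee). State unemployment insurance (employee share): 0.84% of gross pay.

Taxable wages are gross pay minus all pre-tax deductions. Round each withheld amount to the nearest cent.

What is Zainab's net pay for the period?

$2,145.29

457(b) deferral: $2,846.78 × 0.05 = $142.34
401(k) contribution: $2,846.78 × 0.0619 = $176.22
Pre-tax total = $142.34 + $176.22 = $318.56
Taxable wages = $2,846.78 − $318.56 = $2,528.22
Local income tax: $2,528.22 × 0.006 = $15.17
State disability insurance: $2,846.78 × 0.0125 = $35.58
State unemployment insurance (employee share): $2,846.78 × 0.0084 = $23.91
Medicare tax: $2,846.78 × 0.015 = $42.70
AD&D insurance premium: $265.57
(Employer's $341.57 toward AD&D insurance premium is not withheld from the employee.)
Total deductions = $142.34 + $176.22 + $15.17 + $35.58 + $23.91 + $42.70 + $265.57 = $701.49
Net pay = $2,846.78 − $701.49 = $2,145.29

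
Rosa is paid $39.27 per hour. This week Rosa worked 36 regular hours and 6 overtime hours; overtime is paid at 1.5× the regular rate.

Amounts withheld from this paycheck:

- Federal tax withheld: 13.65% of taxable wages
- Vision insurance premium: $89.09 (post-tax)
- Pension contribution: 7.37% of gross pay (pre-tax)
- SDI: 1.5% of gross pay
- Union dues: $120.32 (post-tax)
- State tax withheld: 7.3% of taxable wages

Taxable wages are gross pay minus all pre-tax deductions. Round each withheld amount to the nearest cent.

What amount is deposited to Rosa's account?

Regular pay: 36 × $39.27 = $1413.72
Overtime pay: 6 × $39.27 × 1.5 = $353.43
Gross pay = $1413.72 + $353.43 = $1767.15
Pension contribution: $1767.15 × 0.0737 = $130.24
Taxable wages = $1767.15 − $130.24 = $1636.91
State tax withheld: $1636.91 × 0.073 = $119.49
Federal tax withheld: $1636.91 × 0.1365 = $223.44
SDI: $1767.15 × 0.015 = $26.51
Union dues: $120.32
Vision insurance premium: $89.09
Total deductions = $130.24 + $119.49 + $223.44 + $26.51 + $120.32 + $89.09 = $709.09
Net pay = $1767.15 − $709.09 = $1058.06

$1058.06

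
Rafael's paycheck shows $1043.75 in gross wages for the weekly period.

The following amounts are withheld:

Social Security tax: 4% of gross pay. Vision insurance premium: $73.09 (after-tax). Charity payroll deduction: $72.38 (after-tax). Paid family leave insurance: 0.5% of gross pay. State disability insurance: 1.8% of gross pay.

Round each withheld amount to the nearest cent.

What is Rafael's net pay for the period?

$832.52

Paid family leave insurance: $1043.75 × 0.005 = $5.22
Social Security tax: $1043.75 × 0.04 = $41.75
State disability insurance: $1043.75 × 0.018 = $18.79
Charity payroll deduction: $72.38
Vision insurance premium: $73.09
Total deductions = $5.22 + $41.75 + $18.79 + $72.38 + $73.09 = $211.23
Net pay = $1043.75 − $211.23 = $832.52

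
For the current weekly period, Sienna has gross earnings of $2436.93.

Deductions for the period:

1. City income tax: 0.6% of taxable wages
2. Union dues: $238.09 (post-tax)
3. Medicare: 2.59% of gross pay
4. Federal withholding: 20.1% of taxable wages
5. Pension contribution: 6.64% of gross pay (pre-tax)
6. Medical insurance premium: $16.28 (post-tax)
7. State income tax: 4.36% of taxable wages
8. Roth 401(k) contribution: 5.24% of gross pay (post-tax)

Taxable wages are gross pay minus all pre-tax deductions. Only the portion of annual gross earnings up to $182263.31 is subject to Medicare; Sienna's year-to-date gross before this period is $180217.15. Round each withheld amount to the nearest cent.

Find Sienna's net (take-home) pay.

$1269.90

Pension contribution: $2436.93 × 0.0664 = $161.81
Taxable wages = $2436.93 − $161.81 = $2275.12
State income tax: $2275.12 × 0.0436 = $99.20
Federal withholding: $2275.12 × 0.201 = $457.30
City income tax: $2275.12 × 0.006 = $13.65
Medicare: only $182263.31 − $180217.15 = $2046.16 of this check is subject → $2046.16 × 0.0259 = $53.00
Roth 401(k) contribution: $2436.93 × 0.0524 = $127.70
Medical insurance premium: $16.28
Union dues: $238.09
Total deductions = $161.81 + $99.20 + $457.30 + $13.65 + $53.00 + $127.70 + $16.28 + $238.09 = $1167.03
Net pay = $2436.93 − $1167.03 = $1269.90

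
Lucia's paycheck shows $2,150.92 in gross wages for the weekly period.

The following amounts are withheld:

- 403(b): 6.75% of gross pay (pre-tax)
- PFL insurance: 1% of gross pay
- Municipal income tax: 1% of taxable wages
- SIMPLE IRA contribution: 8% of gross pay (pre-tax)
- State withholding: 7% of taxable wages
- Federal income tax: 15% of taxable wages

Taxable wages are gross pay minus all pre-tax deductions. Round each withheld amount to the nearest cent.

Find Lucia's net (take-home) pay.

SIMPLE IRA contribution: $2,150.92 × 0.08 = $172.07
403(b): $2,150.92 × 0.0675 = $145.19
Pre-tax total = $172.07 + $145.19 = $317.26
Taxable wages = $2,150.92 − $317.26 = $1,833.66
Federal income tax: $1,833.66 × 0.15 = $275.05
State withholding: $1,833.66 × 0.07 = $128.36
Municipal income tax: $1,833.66 × 0.01 = $18.34
PFL insurance: $2,150.92 × 0.01 = $21.51
Total deductions = $172.07 + $145.19 + $275.05 + $128.36 + $18.34 + $21.51 = $760.52
Net pay = $2,150.92 − $760.52 = $1,390.40

$1,390.40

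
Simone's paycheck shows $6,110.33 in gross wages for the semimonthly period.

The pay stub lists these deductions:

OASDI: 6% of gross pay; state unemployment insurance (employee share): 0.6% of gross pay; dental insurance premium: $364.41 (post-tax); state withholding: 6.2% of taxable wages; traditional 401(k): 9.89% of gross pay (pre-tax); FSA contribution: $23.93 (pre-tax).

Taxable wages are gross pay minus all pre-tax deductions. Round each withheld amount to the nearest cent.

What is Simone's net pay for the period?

$4,374.51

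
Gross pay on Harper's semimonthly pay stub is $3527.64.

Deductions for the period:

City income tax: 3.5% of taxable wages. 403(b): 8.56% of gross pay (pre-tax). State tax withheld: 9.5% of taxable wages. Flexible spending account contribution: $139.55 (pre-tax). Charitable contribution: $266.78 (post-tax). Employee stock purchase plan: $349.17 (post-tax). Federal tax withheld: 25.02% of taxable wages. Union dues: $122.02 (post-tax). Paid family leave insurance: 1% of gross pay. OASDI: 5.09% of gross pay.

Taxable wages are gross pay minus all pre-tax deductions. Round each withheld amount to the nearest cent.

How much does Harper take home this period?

$959.97

403(b): $3527.64 × 0.0856 = $301.97
Flexible spending account contribution: $139.55
Pre-tax total = $301.97 + $139.55 = $441.52
Taxable wages = $3527.64 − $441.52 = $3086.12
Federal tax withheld: $3086.12 × 0.2502 = $772.15
City income tax: $3086.12 × 0.035 = $108.01
State tax withheld: $3086.12 × 0.095 = $293.18
OASDI: $3527.64 × 0.0509 = $179.56
Paid family leave insurance: $3527.64 × 0.01 = $35.28
Union dues: $122.02
Employee stock purchase plan: $349.17
Charitable contribution: $266.78
Total deductions = $301.97 + $139.55 + $772.15 + $108.01 + $293.18 + $179.56 + $35.28 + $122.02 + $349.17 + $266.78 = $2567.67
Net pay = $3527.64 − $2567.67 = $959.97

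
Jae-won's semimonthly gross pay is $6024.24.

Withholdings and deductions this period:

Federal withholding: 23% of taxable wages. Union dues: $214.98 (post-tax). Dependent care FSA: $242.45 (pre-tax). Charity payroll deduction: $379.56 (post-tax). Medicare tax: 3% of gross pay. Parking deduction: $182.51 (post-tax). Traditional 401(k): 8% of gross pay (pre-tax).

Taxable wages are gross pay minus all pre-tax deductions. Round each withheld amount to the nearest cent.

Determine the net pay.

$3123.10

Traditional 401(k): $6024.24 × 0.08 = $481.94
Dependent care FSA: $242.45
Pre-tax total = $481.94 + $242.45 = $724.39
Taxable wages = $6024.24 − $724.39 = $5299.85
Federal withholding: $5299.85 × 0.23 = $1218.97
Medicare tax: $6024.24 × 0.03 = $180.73
Union dues: $214.98
Parking deduction: $182.51
Charity payroll deduction: $379.56
Total deductions = $481.94 + $242.45 + $1218.97 + $180.73 + $214.98 + $182.51 + $379.56 = $2901.14
Net pay = $6024.24 − $2901.14 = $3123.10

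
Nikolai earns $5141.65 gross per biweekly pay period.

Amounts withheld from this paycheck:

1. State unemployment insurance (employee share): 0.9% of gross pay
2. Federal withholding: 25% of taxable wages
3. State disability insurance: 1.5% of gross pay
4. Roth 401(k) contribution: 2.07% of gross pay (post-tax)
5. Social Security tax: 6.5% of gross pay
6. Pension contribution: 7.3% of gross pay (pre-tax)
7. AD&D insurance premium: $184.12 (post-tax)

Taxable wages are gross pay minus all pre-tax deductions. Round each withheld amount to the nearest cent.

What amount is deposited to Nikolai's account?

$2826.58

Pension contribution: $5141.65 × 0.073 = $375.34
Taxable wages = $5141.65 − $375.34 = $4766.31
Federal withholding: $4766.31 × 0.25 = $1191.58
State disability insurance: $5141.65 × 0.015 = $77.12
Social Security tax: $5141.65 × 0.065 = $334.21
State unemployment insurance (employee share): $5141.65 × 0.009 = $46.27
Roth 401(k) contribution: $5141.65 × 0.0207 = $106.43
AD&D insurance premium: $184.12
Total deductions = $375.34 + $1191.58 + $77.12 + $334.21 + $46.27 + $106.43 + $184.12 = $2315.07
Net pay = $5141.65 − $2315.07 = $2826.58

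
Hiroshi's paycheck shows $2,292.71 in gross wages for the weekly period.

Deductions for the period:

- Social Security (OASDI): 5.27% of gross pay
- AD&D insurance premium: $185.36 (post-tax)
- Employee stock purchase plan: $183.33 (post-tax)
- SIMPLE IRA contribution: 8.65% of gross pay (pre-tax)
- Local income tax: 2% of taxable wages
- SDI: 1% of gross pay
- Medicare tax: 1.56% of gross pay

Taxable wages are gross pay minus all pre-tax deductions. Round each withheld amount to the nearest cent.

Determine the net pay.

$1,504.28

SIMPLE IRA contribution: $2,292.71 × 0.0865 = $198.32
Taxable wages = $2,292.71 − $198.32 = $2,094.39
Local income tax: $2,094.39 × 0.02 = $41.89
Medicare tax: $2,292.71 × 0.0156 = $35.77
SDI: $2,292.71 × 0.01 = $22.93
Social Security (OASDI): $2,292.71 × 0.0527 = $120.83
AD&D insurance premium: $185.36
Employee stock purchase plan: $183.33
Total deductions = $198.32 + $41.89 + $35.77 + $22.93 + $120.83 + $185.36 + $183.33 = $788.43
Net pay = $2,292.71 − $788.43 = $1,504.28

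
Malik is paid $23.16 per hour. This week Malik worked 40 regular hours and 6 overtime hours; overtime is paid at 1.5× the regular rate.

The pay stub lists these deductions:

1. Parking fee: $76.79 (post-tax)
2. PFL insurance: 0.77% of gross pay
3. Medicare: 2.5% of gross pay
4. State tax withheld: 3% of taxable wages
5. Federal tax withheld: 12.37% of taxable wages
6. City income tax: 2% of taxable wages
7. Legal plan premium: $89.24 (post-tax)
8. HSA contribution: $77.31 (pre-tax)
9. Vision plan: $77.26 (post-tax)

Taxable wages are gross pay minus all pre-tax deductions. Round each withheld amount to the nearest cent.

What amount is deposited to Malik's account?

Regular pay: 40 × $23.16 = $926.40
Overtime pay: 6 × $23.16 × 1.5 = $208.44
Gross pay = $926.40 + $208.44 = $1,134.84
HSA contribution: $77.31
Taxable wages = $1,134.84 − $77.31 = $1,057.53
State tax withheld: $1,057.53 × 0.03 = $31.73
Federal tax withheld: $1,057.53 × 0.1237 = $130.82
City income tax: $1,057.53 × 0.02 = $21.15
Medicare: $1,134.84 × 0.025 = $28.37
PFL insurance: $1,134.84 × 0.0077 = $8.74
Parking fee: $76.79
Vision plan: $77.26
Legal plan premium: $89.24
Total deductions = $77.31 + $31.73 + $130.82 + $21.15 + $28.37 + $8.74 + $76.79 + $77.26 + $89.24 = $541.41
Net pay = $1,134.84 − $541.41 = $593.43

$593.43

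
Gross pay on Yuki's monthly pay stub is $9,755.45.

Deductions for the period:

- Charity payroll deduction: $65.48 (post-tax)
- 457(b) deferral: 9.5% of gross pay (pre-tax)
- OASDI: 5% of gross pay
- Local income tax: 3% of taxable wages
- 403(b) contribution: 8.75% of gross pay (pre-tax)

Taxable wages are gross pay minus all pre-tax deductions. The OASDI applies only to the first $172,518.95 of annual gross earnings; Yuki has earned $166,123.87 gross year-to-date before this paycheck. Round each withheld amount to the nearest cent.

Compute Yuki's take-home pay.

403(b) contribution: $9,755.45 × 0.0875 = $853.60
457(b) deferral: $9,755.45 × 0.095 = $926.77
Pre-tax total = $853.60 + $926.77 = $1,780.37
Taxable wages = $9,755.45 − $1,780.37 = $7,975.08
Local income tax: $7,975.08 × 0.03 = $239.25
OASDI: only $172,518.95 − $166,123.87 = $6,395.08 of this check is subject → $6,395.08 × 0.05 = $319.75
Charity payroll deduction: $65.48
Total deductions = $853.60 + $926.77 + $239.25 + $319.75 + $65.48 = $2,404.85
Net pay = $9,755.45 − $2,404.85 = $7,350.60

$7,350.60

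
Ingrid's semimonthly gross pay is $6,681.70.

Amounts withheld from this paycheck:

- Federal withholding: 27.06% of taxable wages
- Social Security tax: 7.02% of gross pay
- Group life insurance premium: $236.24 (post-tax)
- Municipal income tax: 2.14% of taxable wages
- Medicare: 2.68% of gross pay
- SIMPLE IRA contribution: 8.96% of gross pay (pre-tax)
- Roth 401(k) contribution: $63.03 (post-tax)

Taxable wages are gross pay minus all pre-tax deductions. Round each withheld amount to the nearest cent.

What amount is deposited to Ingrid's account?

$3,359.37

SIMPLE IRA contribution: $6,681.70 × 0.0896 = $598.68
Taxable wages = $6,681.70 − $598.68 = $6,083.02
Municipal income tax: $6,083.02 × 0.0214 = $130.18
Federal withholding: $6,083.02 × 0.2706 = $1,646.07
Social Security tax: $6,681.70 × 0.0702 = $469.06
Medicare: $6,681.70 × 0.0268 = $179.07
Group life insurance premium: $236.24
Roth 401(k) contribution: $63.03
Total deductions = $598.68 + $130.18 + $1,646.07 + $469.06 + $179.07 + $236.24 + $63.03 = $3,322.33
Net pay = $6,681.70 − $3,322.33 = $3,359.37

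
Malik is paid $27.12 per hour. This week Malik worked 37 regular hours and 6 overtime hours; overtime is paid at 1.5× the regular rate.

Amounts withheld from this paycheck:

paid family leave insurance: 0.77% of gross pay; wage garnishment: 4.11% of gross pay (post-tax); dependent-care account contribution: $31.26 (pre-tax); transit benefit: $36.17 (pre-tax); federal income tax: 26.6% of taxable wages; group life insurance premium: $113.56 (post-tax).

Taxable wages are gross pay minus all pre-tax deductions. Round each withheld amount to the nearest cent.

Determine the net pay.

$691.75

Regular pay: 37 × $27.12 = $1,003.44
Overtime pay: 6 × $27.12 × 1.5 = $244.08
Gross pay = $1,003.44 + $244.08 = $1,247.52
Transit benefit: $36.17
Dependent-care account contribution: $31.26
Pre-tax total = $36.17 + $31.26 = $67.43
Taxable wages = $1,247.52 − $67.43 = $1,180.09
Federal income tax: $1,180.09 × 0.266 = $313.90
Paid family leave insurance: $1,247.52 × 0.0077 = $9.61
Group life insurance premium: $113.56
Wage garnishment: $1,247.52 × 0.0411 = $51.27
Total deductions = $36.17 + $31.26 + $313.90 + $9.61 + $113.56 + $51.27 = $555.77
Net pay = $1,247.52 − $555.77 = $691.75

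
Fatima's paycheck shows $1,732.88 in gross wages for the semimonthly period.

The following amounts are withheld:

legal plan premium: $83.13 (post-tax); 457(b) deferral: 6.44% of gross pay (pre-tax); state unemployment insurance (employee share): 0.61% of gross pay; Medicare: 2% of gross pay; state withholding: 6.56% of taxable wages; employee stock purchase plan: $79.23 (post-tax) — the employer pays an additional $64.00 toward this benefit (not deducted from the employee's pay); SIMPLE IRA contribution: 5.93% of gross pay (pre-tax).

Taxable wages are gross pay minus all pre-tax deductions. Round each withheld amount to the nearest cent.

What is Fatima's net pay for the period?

457(b) deferral: $1,732.88 × 0.0644 = $111.60
SIMPLE IRA contribution: $1,732.88 × 0.0593 = $102.76
Pre-tax total = $111.60 + $102.76 = $214.36
Taxable wages = $1,732.88 − $214.36 = $1,518.52
State withholding: $1,518.52 × 0.0656 = $99.61
State unemployment insurance (employee share): $1,732.88 × 0.0061 = $10.57
Medicare: $1,732.88 × 0.02 = $34.66
Legal plan premium: $83.13
Employee stock purchase plan: $79.23
(Employer's $64.00 toward employee stock purchase plan is not withheld from the employee.)
Total deductions = $111.60 + $102.76 + $99.61 + $10.57 + $34.66 + $83.13 + $79.23 = $521.56
Net pay = $1,732.88 − $521.56 = $1,211.32

$1,211.32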